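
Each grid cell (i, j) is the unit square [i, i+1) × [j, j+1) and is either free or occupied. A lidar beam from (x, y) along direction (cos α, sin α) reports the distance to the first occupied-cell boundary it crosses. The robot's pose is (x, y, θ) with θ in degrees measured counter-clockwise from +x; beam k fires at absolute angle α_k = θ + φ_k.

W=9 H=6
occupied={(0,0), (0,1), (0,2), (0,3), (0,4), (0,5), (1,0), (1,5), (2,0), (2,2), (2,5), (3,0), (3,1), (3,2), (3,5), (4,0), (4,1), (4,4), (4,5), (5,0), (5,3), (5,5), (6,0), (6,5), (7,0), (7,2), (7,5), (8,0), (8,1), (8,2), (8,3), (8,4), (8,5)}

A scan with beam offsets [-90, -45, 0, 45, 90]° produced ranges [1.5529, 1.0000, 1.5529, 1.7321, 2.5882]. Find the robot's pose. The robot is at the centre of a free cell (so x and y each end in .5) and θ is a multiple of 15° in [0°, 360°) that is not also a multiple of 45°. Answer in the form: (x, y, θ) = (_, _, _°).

(x, y, θ) = (3.5, 3.5, 75°)

Candidates: 21 free-cell centres × 16 headings = 336 poses. Raycast each; keep the one whose scan matches to 4 dp.
  (7.5, 3.5, 30°): beam 1 = 0.5774 ≠ 1.5529 ✗
  (4.5, 3.5, 60°): beam 1 = 0.5774 ≠ 1.5529 ✗
  (5.5, 2.5, 120°): beam 1 = 2.8868 ≠ 1.5529 ✗
  …
  (3.5, 3.5, 75°): r_1=1.5529, r_2=1.0000, r_3=1.5529, r_4=1.7321, r_5=2.5882 — all match ✓
Unique over the lattice → pose = (3.5, 3.5, 75°).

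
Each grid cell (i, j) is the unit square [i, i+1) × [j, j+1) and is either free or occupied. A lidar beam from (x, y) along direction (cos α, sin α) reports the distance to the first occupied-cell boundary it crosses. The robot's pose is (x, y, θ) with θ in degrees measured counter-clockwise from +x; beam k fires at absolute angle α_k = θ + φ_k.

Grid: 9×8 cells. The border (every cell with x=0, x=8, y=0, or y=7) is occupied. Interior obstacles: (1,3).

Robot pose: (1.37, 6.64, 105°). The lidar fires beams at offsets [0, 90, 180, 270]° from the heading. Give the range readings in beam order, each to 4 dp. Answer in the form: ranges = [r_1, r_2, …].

beam 1: φ=0°, α=105°
  cosα=-0.2588 sinα=0.9659 | (1,6) | tMaxX 1.4296 tMaxY 0.3727 | tΔX 3.8637 tΔY 1.0353
    t=0.3727 [y] (1,7) — stop
  → r_1 = 0.3727
beam 2: φ=90°, α=195°
  cosα=-0.9659 sinα=-0.2588 | (1,6) | tMaxX 0.3831 tMaxY 2.4728 | tΔX 1.0353 tΔY 3.8637
    t=0.3831 [x] (0,6) — stop
  → r_2 = 0.3831
beam 3: φ=180°, α=285°
  cosα=0.2588 sinα=-0.9659 | (1,6) | tMaxX 2.4341 tMaxY 0.6626 | tΔX 3.8637 tΔY 1.0353
    t=0.6626 [y] (1,5)
    t=1.6979 [y] (1,4)
    t=2.4341 [x] (2,4)
    t=2.7331 [y] (2,3)
    t=3.7684 [y] (2,2)
    t=4.8037 [y] (2,1)
    t=5.8390 [y] (2,0) — stop
  → r_3 = 5.8390
beam 4: φ=270°, α=15°
  cosα=0.9659 sinα=0.2588 | (1,6) | tMaxX 0.6522 tMaxY 1.3909 | tΔX 1.0353 tΔY 3.8637
    t=0.6522 [x] (2,6)
    t=1.3909 [y] (2,7) — stop
  → r_4 = 1.3909

ranges = [0.3727, 0.3831, 5.8390, 1.3909]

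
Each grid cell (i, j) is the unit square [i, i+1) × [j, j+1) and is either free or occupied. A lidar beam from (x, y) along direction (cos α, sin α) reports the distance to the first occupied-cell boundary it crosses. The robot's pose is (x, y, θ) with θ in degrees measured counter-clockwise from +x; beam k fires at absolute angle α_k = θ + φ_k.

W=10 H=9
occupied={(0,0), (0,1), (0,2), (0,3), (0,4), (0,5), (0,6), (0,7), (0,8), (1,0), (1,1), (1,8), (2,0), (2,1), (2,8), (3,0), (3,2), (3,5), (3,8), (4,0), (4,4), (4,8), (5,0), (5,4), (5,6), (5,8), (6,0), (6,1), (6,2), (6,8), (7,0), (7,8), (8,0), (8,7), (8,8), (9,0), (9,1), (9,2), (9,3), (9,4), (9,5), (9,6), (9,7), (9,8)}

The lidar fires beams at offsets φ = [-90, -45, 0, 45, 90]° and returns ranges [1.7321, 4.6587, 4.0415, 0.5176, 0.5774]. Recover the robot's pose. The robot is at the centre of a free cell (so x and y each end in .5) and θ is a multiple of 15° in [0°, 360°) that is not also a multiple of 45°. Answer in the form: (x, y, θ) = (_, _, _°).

Candidates: 46 free-cell centres × 16 headings = 736 poses. Raycast each; keep the one whose scan matches to 4 dp.
  (4.5, 2.5, 15°): beam 1 = 1.5529 ≠ 1.7321 ✗
  (5.5, 3.5, 150°): beam 1 = 0.5774 ≠ 1.7321 ✗
  (1.5, 3.5, 75°): beam 1 = 1.9319 ≠ 1.7321 ✗
  (3.5, 7.5, 15°): beam 1 = 1.5529 ≠ 1.7321 ✗
  (4.5, 3.5, 240°): beam 1 = 4.0415 ≠ 1.7321 ✗
  …
  (7.5, 2.5, 120°): r_1=1.7321, r_2=4.6587, r_3=4.0415, r_4=0.5176, r_5=0.5774 — all match ✓
Unique over the lattice → pose = (7.5, 2.5, 120°).

(x, y, θ) = (7.5, 2.5, 120°)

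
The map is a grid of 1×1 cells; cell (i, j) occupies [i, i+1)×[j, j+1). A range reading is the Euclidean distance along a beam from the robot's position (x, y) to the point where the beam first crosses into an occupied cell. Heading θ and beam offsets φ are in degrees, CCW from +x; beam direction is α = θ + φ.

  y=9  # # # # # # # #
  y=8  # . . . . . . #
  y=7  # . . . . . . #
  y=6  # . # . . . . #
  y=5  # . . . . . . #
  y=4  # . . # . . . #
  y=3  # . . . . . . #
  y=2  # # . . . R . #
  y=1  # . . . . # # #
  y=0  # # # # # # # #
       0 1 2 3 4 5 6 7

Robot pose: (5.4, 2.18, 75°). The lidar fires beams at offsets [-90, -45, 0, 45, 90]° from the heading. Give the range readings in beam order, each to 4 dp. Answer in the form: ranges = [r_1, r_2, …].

ranges = [0.6955, 1.8475, 6.1819, 2.8000, 4.5552]

beam 1: φ=-90°, α=345°
  direction (0.9659, -0.2588); cell (5,2); t to first gridline: x 0.6212, y 0.6955 (then +1.0353 / +3.8637)
    (6,2) via x @ 0.6212
    (6,1) via y @ 0.6955  # hit
  → r_1 = 0.6955
beam 2: φ=-45°, α=30°
  direction (0.8660, 0.5000); cell (5,2); t to first gridline: x 0.6928, y 1.6400 (then +1.1547 / +2.0000)
    (6,2) via x @ 0.6928
    (6,3) via y @ 1.6400
    (7,3) via x @ 1.8475  # hit
  → r_2 = 1.8475
beam 3: φ=0°, α=75°
  direction (0.2588, 0.9659); cell (5,2); t to first gridline: x 2.3182, y 0.8489 (then +3.8637 / +1.0353)
    (5,3) via y @ 0.8489
    (5,4) via y @ 1.8842
    (6,4) via x @ 2.3182
    (6,5) via y @ 2.9195
    (6,6) via y @ 3.9548
    (6,7) via y @ 4.9900
    (6,8) via y @ 6.0253
    (7,8) via x @ 6.1819  # hit
  → r_3 = 6.1819
beam 4: φ=45°, α=120°
  direction (-0.5000, 0.8660); cell (5,2); t to first gridline: x 0.8000, y 0.9469 (then +2.0000 / +1.1547)
    (4,2) via x @ 0.8000
    (4,3) via y @ 0.9469
    (4,4) via y @ 2.1016
    (3,4) via x @ 2.8000  # hit
  → r_4 = 2.8000
beam 5: φ=90°, α=165°
  direction (-0.9659, 0.2588); cell (5,2); t to first gridline: x 0.4141, y 3.1682 (then +1.0353 / +3.8637)
    (4,2) via x @ 0.4141
    (3,2) via x @ 1.4494
    (2,2) via x @ 2.4847
    (2,3) via y @ 3.1682
    (1,3) via x @ 3.5199
    (0,3) via x @ 4.5552  # hit
  → r_5 = 4.5552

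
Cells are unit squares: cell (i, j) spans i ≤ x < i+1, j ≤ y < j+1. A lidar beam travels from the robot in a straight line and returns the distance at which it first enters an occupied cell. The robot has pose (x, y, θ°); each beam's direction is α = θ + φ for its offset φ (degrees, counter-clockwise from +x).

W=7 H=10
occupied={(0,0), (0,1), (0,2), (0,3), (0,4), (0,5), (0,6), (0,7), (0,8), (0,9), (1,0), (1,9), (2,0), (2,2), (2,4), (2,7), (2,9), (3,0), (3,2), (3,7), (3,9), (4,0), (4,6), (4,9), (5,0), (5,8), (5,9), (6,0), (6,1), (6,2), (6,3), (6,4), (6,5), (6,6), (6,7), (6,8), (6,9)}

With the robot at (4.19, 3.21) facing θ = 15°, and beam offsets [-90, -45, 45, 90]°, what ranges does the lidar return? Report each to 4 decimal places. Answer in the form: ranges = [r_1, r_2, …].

ranges = [2.2880, 2.0900, 3.6200, 3.9237]

beam 1: φ=-90°, α=285°
  d=(0.2588,-0.9659)  start (4,3)  tX=3.1296 tY=0.2174  stride 1/|dx|=3.8637 1/|dy|=1.0353
    cross y-line → (4,2), t=0.2174
    cross y-line → (4,1), t=1.2527
    cross y-line → (4,0), t=2.2880 (wall)
  → r_1 = 2.2880
beam 2: φ=-45°, α=330°
  d=(0.8660,-0.5000)  start (4,3)  tX=0.9353 tY=0.4200  stride 1/|dx|=1.1547 1/|dy|=2.0000
    cross y-line → (4,2), t=0.4200
    cross x-line → (5,2), t=0.9353
    cross x-line → (6,2), t=2.0900 (wall)
  → r_2 = 2.0900
beam 3: φ=45°, α=60°
  d=(0.5000,0.8660)  start (4,3)  tX=1.6200 tY=0.9122  stride 1/|dx|=2.0000 1/|dy|=1.1547
    cross y-line → (4,4), t=0.9122
    cross x-line → (5,4), t=1.6200
    cross y-line → (5,5), t=2.0669
    cross y-line → (5,6), t=3.2216
    cross x-line → (6,6), t=3.6200 (wall)
  → r_3 = 3.6200
beam 4: φ=90°, α=105°
  d=(-0.2588,0.9659)  start (4,3)  tX=0.7341 tY=0.8179  stride 1/|dx|=3.8637 1/|dy|=1.0353
    cross x-line → (3,3), t=0.7341
    cross y-line → (3,4), t=0.8179
    cross y-line → (3,5), t=1.8531
    cross y-line → (3,6), t=2.8884
    cross y-line → (3,7), t=3.9237 (wall)
  → r_4 = 3.9237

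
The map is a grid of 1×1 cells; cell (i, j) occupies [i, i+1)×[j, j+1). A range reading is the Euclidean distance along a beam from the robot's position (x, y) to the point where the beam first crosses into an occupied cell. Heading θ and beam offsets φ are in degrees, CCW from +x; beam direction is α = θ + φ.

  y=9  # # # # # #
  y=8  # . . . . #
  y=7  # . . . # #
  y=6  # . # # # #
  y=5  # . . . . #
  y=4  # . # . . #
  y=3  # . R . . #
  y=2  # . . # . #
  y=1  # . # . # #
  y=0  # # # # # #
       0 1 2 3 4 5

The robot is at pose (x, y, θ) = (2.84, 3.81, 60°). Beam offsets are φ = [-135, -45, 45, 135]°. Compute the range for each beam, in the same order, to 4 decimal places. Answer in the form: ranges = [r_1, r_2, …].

ranges = [0.8386, 2.2362, 0.1967, 1.9049]

beam 1: φ=-135°, α=285°
  d=(0.2588,-0.9659)  start (2,3)  tX=0.6182 tY=0.8386  stride 1/|dx|=3.8637 1/|dy|=1.0353
    cross x-line → (3,3), t=0.6182
    cross y-line → (3,2), t=0.8386 (wall)
  → r_1 = 0.8386
beam 2: φ=-45°, α=15°
  d=(0.9659,0.2588)  start (2,3)  tX=0.1656 tY=0.7341  stride 1/|dx|=1.0353 1/|dy|=3.8637
    cross x-line → (3,3), t=0.1656
    cross y-line → (3,4), t=0.7341
    cross x-line → (4,4), t=1.2009
    cross x-line → (5,4), t=2.2362 (wall)
  → r_2 = 2.2362
beam 3: φ=45°, α=105°
  d=(-0.2588,0.9659)  start (2,3)  tX=3.2455 tY=0.1967  stride 1/|dx|=3.8637 1/|dy|=1.0353
    cross y-line → (2,4), t=0.1967 (wall)
  → r_3 = 0.1967
beam 4: φ=135°, α=195°
  d=(-0.9659,-0.2588)  start (2,3)  tX=0.8696 tY=3.1296  stride 1/|dx|=1.0353 1/|dy|=3.8637
    cross x-line → (1,3), t=0.8696
    cross x-line → (0,3), t=1.9049 (wall)
  → r_4 = 1.9049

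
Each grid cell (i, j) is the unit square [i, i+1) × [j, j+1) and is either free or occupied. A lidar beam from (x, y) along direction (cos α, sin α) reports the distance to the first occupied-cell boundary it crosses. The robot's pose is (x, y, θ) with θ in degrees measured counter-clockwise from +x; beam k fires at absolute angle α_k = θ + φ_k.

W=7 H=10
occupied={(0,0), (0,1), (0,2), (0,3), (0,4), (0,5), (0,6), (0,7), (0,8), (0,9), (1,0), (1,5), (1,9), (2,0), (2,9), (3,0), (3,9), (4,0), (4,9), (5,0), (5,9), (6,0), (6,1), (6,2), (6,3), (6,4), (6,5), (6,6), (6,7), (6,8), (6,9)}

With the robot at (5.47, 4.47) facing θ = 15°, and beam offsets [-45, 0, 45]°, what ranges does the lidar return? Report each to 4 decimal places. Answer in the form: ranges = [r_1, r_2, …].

ranges = [0.6120, 0.5487, 1.0600]

beam 1: φ=-45°, α=330°
  dir = (cos 330°, sin 330°) = (0.8660, -0.5000); from cell (5,4)
  next x-line at t=0.6120, next y-line at t=0.9400; Δt_x=1.1547, Δt_y=2.0000
    x: enter (6,4) at t=0.6120 ← occupied
  → r_1 = 0.6120
beam 2: φ=0°, α=15°
  dir = (cos 15°, sin 15°) = (0.9659, 0.2588); from cell (5,4)
  next x-line at t=0.5487, next y-line at t=2.0478; Δt_x=1.0353, Δt_y=3.8637
    x: enter (6,4) at t=0.5487 ← occupied
  → r_2 = 0.5487
beam 3: φ=45°, α=60°
  dir = (cos 60°, sin 60°) = (0.5000, 0.8660); from cell (5,4)
  next x-line at t=1.0600, next y-line at t=0.6120; Δt_x=2.0000, Δt_y=1.1547
    y: enter (5,5) at t=0.6120
    x: enter (6,5) at t=1.0600 ← occupied
  → r_3 = 1.0600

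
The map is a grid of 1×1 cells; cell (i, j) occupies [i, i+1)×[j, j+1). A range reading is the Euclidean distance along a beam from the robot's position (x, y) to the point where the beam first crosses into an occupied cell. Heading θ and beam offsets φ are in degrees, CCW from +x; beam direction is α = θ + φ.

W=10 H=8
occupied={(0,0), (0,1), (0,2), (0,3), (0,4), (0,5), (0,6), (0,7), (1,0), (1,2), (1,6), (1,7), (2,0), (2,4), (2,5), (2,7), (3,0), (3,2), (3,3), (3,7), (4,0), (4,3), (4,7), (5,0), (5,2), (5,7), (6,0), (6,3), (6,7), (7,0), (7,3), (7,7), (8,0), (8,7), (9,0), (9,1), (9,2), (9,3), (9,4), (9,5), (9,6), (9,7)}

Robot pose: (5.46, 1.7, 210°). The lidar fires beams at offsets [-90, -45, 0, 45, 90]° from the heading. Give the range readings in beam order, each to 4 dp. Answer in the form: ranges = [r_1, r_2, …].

ranges = [0.3464, 1.5115, 1.4000, 0.7247, 0.8083]

beam 1: φ=-90°, α=120°
  d=(-0.5000,0.8660)  start (5,1)  tX=0.9200 tY=0.3464  stride 1/|dx|=2.0000 1/|dy|=1.1547
    cross y-line → (5,2), t=0.3464 (wall)
  → r_1 = 0.3464
beam 2: φ=-45°, α=165°
  d=(-0.9659,0.2588)  start (5,1)  tX=0.4762 tY=1.1591  stride 1/|dx|=1.0353 1/|dy|=3.8637
    cross x-line → (4,1), t=0.4762
    cross y-line → (4,2), t=1.1591
    cross x-line → (3,2), t=1.5115 (wall)
  → r_2 = 1.5115
beam 3: φ=0°, α=210°
  d=(-0.8660,-0.5000)  start (5,1)  tX=0.5312 tY=1.4000  stride 1/|dx|=1.1547 1/|dy|=2.0000
    cross x-line → (4,1), t=0.5312
    cross y-line → (4,0), t=1.4000 (wall)
  → r_3 = 1.4000
beam 4: φ=45°, α=255°
  d=(-0.2588,-0.9659)  start (5,1)  tX=1.7773 tY=0.7247  stride 1/|dx|=3.8637 1/|dy|=1.0353
    cross y-line → (5,0), t=0.7247 (wall)
  → r_4 = 0.7247
beam 5: φ=90°, α=300°
  d=(0.5000,-0.8660)  start (5,1)  tX=1.0800 tY=0.8083  stride 1/|dx|=2.0000 1/|dy|=1.1547
    cross y-line → (5,0), t=0.8083 (wall)
  → r_5 = 0.8083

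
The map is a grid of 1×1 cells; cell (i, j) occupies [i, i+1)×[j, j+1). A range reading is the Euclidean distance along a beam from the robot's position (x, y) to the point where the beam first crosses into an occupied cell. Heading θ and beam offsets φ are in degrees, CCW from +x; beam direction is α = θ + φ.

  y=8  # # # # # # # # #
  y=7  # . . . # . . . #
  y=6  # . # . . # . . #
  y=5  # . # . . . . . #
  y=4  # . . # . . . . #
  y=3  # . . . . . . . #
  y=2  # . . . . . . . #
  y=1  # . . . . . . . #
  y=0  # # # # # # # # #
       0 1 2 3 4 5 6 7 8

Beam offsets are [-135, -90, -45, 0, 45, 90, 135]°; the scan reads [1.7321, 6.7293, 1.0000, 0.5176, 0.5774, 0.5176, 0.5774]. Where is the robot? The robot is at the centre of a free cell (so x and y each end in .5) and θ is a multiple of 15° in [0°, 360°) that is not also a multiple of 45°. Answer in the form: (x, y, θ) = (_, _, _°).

(x, y, θ) = (7.5, 7.5, 345°)

The pose lattice has 44·16 = 704 candidates. Test each by forward raycasting.
  (2.5, 1.5, 150°): beam 1 = 5.6940 ≠ 1.7321 ✗
  (7.5, 6.5, 285°): beam 1 = 2.8868 ≠ 1.7321 ✗
  (5.5, 4.5, 120°): beam 1 = 2.5882 ≠ 1.7321 ✗
  (5.5, 2.5, 210°): beam 1 = 5.6940 ≠ 1.7321 ✗
  …
  (7.5, 7.5, 345°): r_1=1.7321, r_2=6.7293, r_3=1.0000, r_4=0.5176, r_5=0.5774, r_6=0.5176, r_7=0.5774 — all match ✓
Only this pose fits every beam.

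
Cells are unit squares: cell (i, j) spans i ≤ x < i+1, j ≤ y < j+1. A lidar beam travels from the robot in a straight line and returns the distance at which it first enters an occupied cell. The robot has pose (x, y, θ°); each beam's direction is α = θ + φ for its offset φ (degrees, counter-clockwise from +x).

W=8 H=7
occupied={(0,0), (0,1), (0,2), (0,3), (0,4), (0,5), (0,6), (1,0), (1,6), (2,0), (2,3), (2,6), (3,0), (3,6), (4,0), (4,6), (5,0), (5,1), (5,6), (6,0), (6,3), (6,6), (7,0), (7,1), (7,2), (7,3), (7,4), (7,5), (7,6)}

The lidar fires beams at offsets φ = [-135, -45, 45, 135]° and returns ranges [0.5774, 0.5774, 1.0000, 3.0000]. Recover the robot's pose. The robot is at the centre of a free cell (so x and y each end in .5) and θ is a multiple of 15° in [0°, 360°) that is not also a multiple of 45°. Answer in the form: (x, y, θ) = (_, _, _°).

Candidates: 27 free-cell centres × 16 headings = 432 poses. Raycast each; keep the one whose scan matches to 4 dp.
  (3.5, 2.5, 150°): beam 1 = 2.5882 ≠ 0.5774 ✗
  (4.5, 1.5, 300°): beam 1 = 3.6235 ≠ 0.5774 ✗
  (4.5, 4.5, 165°): beam 1 = 2.8868 ≠ 0.5774 ✗
  (5.5, 5.5, 345°): beam 1 = 3.0000 ≠ 0.5774 ✗
  …
  (6.5, 4.5, 15°): r_1=0.5774, r_2=0.5774, r_3=1.0000, r_4=3.0000 — all match ✓
No second candidate reproduces the full scan.

(x, y, θ) = (6.5, 4.5, 15°)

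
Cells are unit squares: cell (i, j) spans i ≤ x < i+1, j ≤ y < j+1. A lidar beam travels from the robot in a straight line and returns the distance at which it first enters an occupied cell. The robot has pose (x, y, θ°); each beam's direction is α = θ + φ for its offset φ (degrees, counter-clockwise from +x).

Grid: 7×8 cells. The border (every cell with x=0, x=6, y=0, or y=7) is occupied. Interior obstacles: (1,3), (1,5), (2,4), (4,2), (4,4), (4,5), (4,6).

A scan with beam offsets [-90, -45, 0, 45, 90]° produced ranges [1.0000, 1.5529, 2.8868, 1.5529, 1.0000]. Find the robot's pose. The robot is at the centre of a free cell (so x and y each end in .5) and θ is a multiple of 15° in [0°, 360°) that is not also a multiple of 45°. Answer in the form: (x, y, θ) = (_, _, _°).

(x, y, θ) = (3.5, 5.5, 150°)

Enumerate (i+0.5, j+0.5, θ) over the 23 free cells and 16 admissible headings. For each, cast all 5 beams and compare to the given ranges.
  (4.5, 3.5, 345°): beam 1 = 0.5176 ≠ 1.0000 ✗
  (5.5, 3.5, 60°): beam 1 = 0.5774 ≠ 1.0000 ✗
  (4.5, 1.5, 255°): beam 1 = 3.6235 ≠ 1.0000 ✗
  …
  (3.5, 5.5, 150°): r_1=1.0000, r_2=1.5529, r_3=2.8868, r_4=1.5529, r_5=1.0000 — all match ✓
Only this pose fits every beam.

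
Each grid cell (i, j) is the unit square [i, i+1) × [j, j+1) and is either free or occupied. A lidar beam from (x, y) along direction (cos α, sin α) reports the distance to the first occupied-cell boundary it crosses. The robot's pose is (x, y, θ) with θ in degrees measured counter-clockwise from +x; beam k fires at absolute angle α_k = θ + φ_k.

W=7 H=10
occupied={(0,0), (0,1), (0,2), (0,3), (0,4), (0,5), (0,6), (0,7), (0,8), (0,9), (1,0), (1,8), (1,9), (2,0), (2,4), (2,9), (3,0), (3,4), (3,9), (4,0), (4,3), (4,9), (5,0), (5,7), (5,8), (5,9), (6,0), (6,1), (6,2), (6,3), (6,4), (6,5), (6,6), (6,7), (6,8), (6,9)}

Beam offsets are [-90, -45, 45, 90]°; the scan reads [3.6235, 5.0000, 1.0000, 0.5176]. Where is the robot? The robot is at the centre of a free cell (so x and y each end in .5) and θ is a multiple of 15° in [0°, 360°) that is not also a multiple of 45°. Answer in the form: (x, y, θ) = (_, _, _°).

Candidates: 34 free-cell centres × 16 headings = 544 poses. Raycast each; keep the one whose scan matches to 4 dp.
  (1.5, 4.5, 120°): beam 1 = 0.5774 ≠ 3.6235 ✗
  (4.5, 1.5, 285°): beam 1 = 1.9319 ≠ 3.6235 ✗
  (2.5, 6.5, 240°): beam 1 = 1.7321 ≠ 3.6235 ✗
  (1.5, 1.5, 210°): beam 1 = 1.0000 ≠ 3.6235 ✗
  …
  (3.5, 8.5, 345°): r_1=3.6235, r_2=5.0000, r_3=1.0000, r_4=0.5176 — all match ✓
Only this pose fits every beam.

(x, y, θ) = (3.5, 8.5, 345°)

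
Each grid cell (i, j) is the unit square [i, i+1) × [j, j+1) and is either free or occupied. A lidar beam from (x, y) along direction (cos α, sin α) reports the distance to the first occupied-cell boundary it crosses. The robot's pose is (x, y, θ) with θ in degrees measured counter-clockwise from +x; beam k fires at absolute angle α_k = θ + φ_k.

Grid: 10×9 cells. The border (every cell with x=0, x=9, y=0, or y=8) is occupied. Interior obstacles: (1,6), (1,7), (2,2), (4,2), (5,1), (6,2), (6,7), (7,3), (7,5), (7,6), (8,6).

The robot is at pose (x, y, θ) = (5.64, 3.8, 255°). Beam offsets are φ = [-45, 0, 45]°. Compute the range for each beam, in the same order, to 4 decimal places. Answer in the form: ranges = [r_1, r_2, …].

ranges = [1.6000, 1.8635, 0.9238]

beam 1: φ=-45°, α=210°
  direction (-0.8660, -0.5000); cell (5,3); t to first gridline: x 0.7390, y 1.6000 (then +1.1547 / +2.0000)
    (4,3) via x @ 0.7390
    (4,2) via y @ 1.6000  # hit
  → r_1 = 1.6000
beam 2: φ=0°, α=255°
  direction (-0.2588, -0.9659); cell (5,3); t to first gridline: x 2.4728, y 0.8282 (then +3.8637 / +1.0353)
    (5,2) via y @ 0.8282
    (5,1) via y @ 1.8635  # hit
  → r_2 = 1.8635
beam 3: φ=45°, α=300°
  direction (0.5000, -0.8660); cell (5,3); t to first gridline: x 0.7200, y 0.9238 (then +2.0000 / +1.1547)
    (6,3) via x @ 0.7200
    (6,2) via y @ 0.9238  # hit
  → r_3 = 0.9238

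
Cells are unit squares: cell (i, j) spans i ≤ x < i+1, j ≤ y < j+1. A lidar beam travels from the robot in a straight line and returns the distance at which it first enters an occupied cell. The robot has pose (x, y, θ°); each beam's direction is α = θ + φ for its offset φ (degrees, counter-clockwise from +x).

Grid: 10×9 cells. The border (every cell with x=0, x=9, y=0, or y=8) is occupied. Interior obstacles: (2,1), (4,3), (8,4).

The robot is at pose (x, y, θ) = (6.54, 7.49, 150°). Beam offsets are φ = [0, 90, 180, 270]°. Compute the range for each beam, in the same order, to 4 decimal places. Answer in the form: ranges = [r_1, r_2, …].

ranges = [1.0200, 4.0299, 2.8406, 0.5889]

beam 1: φ=0°, α=150°
  d=(-0.8660,0.5000)  start (6,7)  tX=0.6235 tY=1.0200  stride 1/|dx|=1.1547 1/|dy|=2.0000
    cross x-line → (5,7), t=0.6235
    cross y-line → (5,8), t=1.0200 (wall)
  → r_1 = 1.0200
beam 2: φ=90°, α=240°
  d=(-0.5000,-0.8660)  start (6,7)  tX=1.0800 tY=0.5658  stride 1/|dx|=2.0000 1/|dy|=1.1547
    cross y-line → (6,6), t=0.5658
    cross x-line → (5,6), t=1.0800
    cross y-line → (5,5), t=1.7205
    cross y-line → (5,4), t=2.8752
    cross x-line → (4,4), t=3.0800
    cross y-line → (4,3), t=4.0299 (wall)
  → r_2 = 4.0299
beam 3: φ=180°, α=330°
  d=(0.8660,-0.5000)  start (6,7)  tX=0.5312 tY=0.9800  stride 1/|dx|=1.1547 1/|dy|=2.0000
    cross x-line → (7,7), t=0.5312
    cross y-line → (7,6), t=0.9800
    cross x-line → (8,6), t=1.6859
    cross x-line → (9,6), t=2.8406 (wall)
  → r_3 = 2.8406
beam 4: φ=270°, α=60°
  d=(0.5000,0.8660)  start (6,7)  tX=0.9200 tY=0.5889  stride 1/|dx|=2.0000 1/|dy|=1.1547
    cross y-line → (6,8), t=0.5889 (wall)
  → r_4 = 0.5889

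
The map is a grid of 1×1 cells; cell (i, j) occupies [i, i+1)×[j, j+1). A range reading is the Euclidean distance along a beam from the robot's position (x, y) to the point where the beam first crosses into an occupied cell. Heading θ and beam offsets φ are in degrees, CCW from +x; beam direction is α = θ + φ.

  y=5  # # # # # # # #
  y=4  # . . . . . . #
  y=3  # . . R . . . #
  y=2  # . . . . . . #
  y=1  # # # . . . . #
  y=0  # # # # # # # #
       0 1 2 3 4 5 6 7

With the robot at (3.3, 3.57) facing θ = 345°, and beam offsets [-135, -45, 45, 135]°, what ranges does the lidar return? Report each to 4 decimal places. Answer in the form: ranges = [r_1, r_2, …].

beam 1: φ=-135°, α=210°
  direction (-0.8660, -0.5000); cell (3,3); t to first gridline: x 0.3464, y 1.1400 (then +1.1547 / +2.0000)
    (2,3) via x @ 0.3464
    (2,2) via y @ 1.1400
    (1,2) via x @ 1.5011
    (0,2) via x @ 2.6558  # hit
  → r_1 = 2.6558
beam 2: φ=-45°, α=300°
  direction (0.5000, -0.8660); cell (3,3); t to first gridline: x 1.4000, y 0.6582 (then +2.0000 / +1.1547)
    (3,2) via y @ 0.6582
    (4,2) via x @ 1.4000
    (4,1) via y @ 1.8129
    (4,0) via y @ 2.9676  # hit
  → r_2 = 2.9676
beam 3: φ=45°, α=30°
  direction (0.8660, 0.5000); cell (3,3); t to first gridline: x 0.8083, y 0.8600 (then +1.1547 / +2.0000)
    (4,3) via x @ 0.8083
    (4,4) via y @ 0.8600
    (5,4) via x @ 1.9630
    (5,5) via y @ 2.8600  # hit
  → r_3 = 2.8600
beam 4: φ=135°, α=120°
  direction (-0.5000, 0.8660); cell (3,3); t to first gridline: x 0.6000, y 0.4965 (then +2.0000 / +1.1547)
    (3,4) via y @ 0.4965
    (2,4) via x @ 0.6000
    (2,5) via y @ 1.6512  # hit
  → r_4 = 1.6512

ranges = [2.6558, 2.9676, 2.8600, 1.6512]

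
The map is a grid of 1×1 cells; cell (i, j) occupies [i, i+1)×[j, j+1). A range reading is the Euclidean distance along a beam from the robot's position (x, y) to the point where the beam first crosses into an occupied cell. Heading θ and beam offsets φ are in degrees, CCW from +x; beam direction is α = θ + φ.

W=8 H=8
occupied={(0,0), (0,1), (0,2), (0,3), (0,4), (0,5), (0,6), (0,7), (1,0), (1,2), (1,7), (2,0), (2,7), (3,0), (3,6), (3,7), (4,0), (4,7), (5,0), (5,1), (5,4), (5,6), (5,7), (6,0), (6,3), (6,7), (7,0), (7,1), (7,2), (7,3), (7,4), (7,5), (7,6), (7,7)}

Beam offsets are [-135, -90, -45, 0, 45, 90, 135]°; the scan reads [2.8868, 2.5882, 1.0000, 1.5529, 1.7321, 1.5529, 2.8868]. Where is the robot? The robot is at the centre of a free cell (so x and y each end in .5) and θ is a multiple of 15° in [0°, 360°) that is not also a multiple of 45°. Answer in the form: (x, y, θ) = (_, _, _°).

The pose lattice has 30·16 = 480 candidates. Test each by forward raycasting.
  (1.5, 5.5, 105°): beam 1 = 6.3509 ≠ 2.8868 ✗
  (2.5, 6.5, 285°): beam 1 = 1.0000 ≠ 2.8868 ✗
  (1.5, 1.5, 120°): beam 1 = 1.9319 ≠ 2.8868 ✗
  …
  (2.5, 5.5, 105°): r_1=2.8868, r_2=2.5882, r_3=1.0000, r_4=1.5529, r_5=1.7321, r_6=1.5529, r_7=2.8868 — all match ✓
Only this pose fits every beam.

(x, y, θ) = (2.5, 5.5, 105°)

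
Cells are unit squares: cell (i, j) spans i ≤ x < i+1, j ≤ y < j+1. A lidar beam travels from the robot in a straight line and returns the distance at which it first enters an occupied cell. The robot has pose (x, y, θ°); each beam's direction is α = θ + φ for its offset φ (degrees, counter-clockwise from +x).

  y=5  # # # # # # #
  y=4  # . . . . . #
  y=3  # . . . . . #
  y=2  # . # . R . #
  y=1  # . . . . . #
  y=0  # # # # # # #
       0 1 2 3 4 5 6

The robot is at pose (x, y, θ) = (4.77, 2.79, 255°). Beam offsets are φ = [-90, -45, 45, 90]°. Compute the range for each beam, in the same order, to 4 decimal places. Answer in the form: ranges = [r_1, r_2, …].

ranges = [3.9030, 3.5800, 2.0669, 1.2734]

beam 1: φ=-90°, α=165°
  dir = (cos 165°, sin 165°) = (-0.9659, 0.2588); from cell (4,2)
  next x-line at t=0.7972, next y-line at t=0.8114; Δt_x=1.0353, Δt_y=3.8637
    x: enter (3,2) at t=0.7972
    y: enter (3,3) at t=0.8114
    x: enter (2,3) at t=1.8324
    x: enter (1,3) at t=2.8677
    x: enter (0,3) at t=3.9030 ← occupied
  → r_1 = 3.9030
beam 2: φ=-45°, α=210°
  dir = (cos 210°, sin 210°) = (-0.8660, -0.5000); from cell (4,2)
  next x-line at t=0.8891, next y-line at t=1.5800; Δt_x=1.1547, Δt_y=2.0000
    x: enter (3,2) at t=0.8891
    y: enter (3,1) at t=1.5800
    x: enter (2,1) at t=2.0438
    x: enter (1,1) at t=3.1985
    y: enter (1,0) at t=3.5800 ← occupied
  → r_2 = 3.5800
beam 3: φ=45°, α=300°
  dir = (cos 300°, sin 300°) = (0.5000, -0.8660); from cell (4,2)
  next x-line at t=0.4600, next y-line at t=0.9122; Δt_x=2.0000, Δt_y=1.1547
    x: enter (5,2) at t=0.4600
    y: enter (5,1) at t=0.9122
    y: enter (5,0) at t=2.0669 ← occupied
  → r_3 = 2.0669
beam 4: φ=90°, α=345°
  dir = (cos 345°, sin 345°) = (0.9659, -0.2588); from cell (4,2)
  next x-line at t=0.2381, next y-line at t=3.0523; Δt_x=1.0353, Δt_y=3.8637
    x: enter (5,2) at t=0.2381
    x: enter (6,2) at t=1.2734 ← occupied
  → r_4 = 1.2734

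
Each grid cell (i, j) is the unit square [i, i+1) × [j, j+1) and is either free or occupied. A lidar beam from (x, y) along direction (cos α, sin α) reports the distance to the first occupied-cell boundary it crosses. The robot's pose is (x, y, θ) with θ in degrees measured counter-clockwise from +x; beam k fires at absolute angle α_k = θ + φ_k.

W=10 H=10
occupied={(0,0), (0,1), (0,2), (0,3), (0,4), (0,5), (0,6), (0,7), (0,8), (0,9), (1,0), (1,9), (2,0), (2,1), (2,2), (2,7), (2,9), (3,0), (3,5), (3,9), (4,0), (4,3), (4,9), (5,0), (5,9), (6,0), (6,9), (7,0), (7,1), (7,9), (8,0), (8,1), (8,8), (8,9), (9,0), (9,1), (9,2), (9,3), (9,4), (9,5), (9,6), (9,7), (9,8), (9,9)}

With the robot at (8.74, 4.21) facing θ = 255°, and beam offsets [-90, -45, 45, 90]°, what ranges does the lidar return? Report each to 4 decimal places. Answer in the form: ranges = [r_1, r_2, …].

ranges = [4.9072, 6.4200, 0.5200, 0.2692]

beam 1: φ=-90°, α=165°
  direction (-0.9659, 0.2588); cell (8,4); t to first gridline: x 0.7661, y 3.0523 (then +1.0353 / +3.8637)
    (7,4) via x @ 0.7661
    (6,4) via x @ 1.8014
    (5,4) via x @ 2.8367
    (5,5) via y @ 3.0523
    (4,5) via x @ 3.8719
    (3,5) via x @ 4.9072  # hit
  → r_1 = 4.9072
beam 2: φ=-45°, α=210°
  direction (-0.8660, -0.5000); cell (8,4); t to first gridline: x 0.8545, y 0.4200 (then +1.1547 / +2.0000)
    (8,3) via y @ 0.4200
    (7,3) via x @ 0.8545
    (6,3) via x @ 2.0092
    (6,2) via y @ 2.4200
    (5,2) via x @ 3.1639
    (4,2) via x @ 4.3186
    (4,1) via y @ 4.4200
    (3,1) via x @ 5.4733
    (3,0) via y @ 6.4200  # hit
  → r_2 = 6.4200
beam 3: φ=45°, α=300°
  direction (0.5000, -0.8660); cell (8,4); t to first gridline: x 0.5200, y 0.2425 (then +2.0000 / +1.1547)
    (8,3) via y @ 0.2425
    (9,3) via x @ 0.5200  # hit
  → r_3 = 0.5200
beam 4: φ=90°, α=345°
  direction (0.9659, -0.2588); cell (8,4); t to first gridline: x 0.2692, y 0.8114 (then +1.0353 / +3.8637)
    (9,4) via x @ 0.2692  # hit
  → r_4 = 0.2692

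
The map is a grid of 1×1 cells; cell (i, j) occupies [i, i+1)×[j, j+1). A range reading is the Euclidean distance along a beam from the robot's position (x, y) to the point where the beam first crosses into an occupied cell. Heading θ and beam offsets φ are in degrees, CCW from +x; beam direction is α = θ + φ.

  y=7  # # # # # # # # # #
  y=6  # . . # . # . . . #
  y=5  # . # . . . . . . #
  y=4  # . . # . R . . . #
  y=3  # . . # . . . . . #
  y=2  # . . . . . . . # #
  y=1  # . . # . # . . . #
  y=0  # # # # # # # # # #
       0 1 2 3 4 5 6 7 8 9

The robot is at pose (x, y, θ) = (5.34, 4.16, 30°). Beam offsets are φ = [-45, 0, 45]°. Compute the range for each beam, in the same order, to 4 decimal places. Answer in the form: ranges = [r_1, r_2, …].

ranges = [3.7891, 4.2262, 1.9049]

beam 1: φ=-45°, α=345°
  cosα=0.9659 sinα=-0.2588 | (5,4) | tMaxX 0.6833 tMaxY 0.6182 | tΔX 1.0353 tΔY 3.8637
    t=0.6182 [y] (5,3)
    t=0.6833 [x] (6,3)
    t=1.7186 [x] (7,3)
    t=2.7538 [x] (8,3)
    t=3.7891 [x] (9,3) — stop
  → r_1 = 3.7891
beam 2: φ=0°, α=30°
  cosα=0.8660 sinα=0.5000 | (5,4) | tMaxX 0.7621 tMaxY 1.6800 | tΔX 1.1547 tΔY 2.0000
    t=0.7621 [x] (6,4)
    t=1.6800 [y] (6,5)
    t=1.9168 [x] (7,5)
    t=3.0715 [x] (8,5)
    t=3.6800 [y] (8,6)
    t=4.2262 [x] (9,6) — stop
  → r_2 = 4.2262
beam 3: φ=45°, α=75°
  cosα=0.2588 sinα=0.9659 | (5,4) | tMaxX 2.5500 tMaxY 0.8696 | tΔX 3.8637 tΔY 1.0353
    t=0.8696 [y] (5,5)
    t=1.9049 [y] (5,6) — stop
  → r_3 = 1.9049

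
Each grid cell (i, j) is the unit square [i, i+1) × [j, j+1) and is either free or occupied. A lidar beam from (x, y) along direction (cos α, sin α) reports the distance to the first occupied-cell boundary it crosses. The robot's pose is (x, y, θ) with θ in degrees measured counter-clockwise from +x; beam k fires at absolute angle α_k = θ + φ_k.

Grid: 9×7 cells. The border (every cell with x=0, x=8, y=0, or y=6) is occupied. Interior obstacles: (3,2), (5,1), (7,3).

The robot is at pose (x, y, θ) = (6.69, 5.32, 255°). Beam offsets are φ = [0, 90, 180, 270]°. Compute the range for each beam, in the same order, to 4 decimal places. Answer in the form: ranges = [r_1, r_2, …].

beam 1: φ=0°, α=255°
  dir = (cos 255°, sin 255°) = (-0.2588, -0.9659); from cell (6,5)
  next x-line at t=2.6660, next y-line at t=0.3313; Δt_x=3.8637, Δt_y=1.0353
    y: enter (6,4) at t=0.3313
    y: enter (6,3) at t=1.3666
    y: enter (6,2) at t=2.4018
    x: enter (5,2) at t=2.6660
    y: enter (5,1) at t=3.4371 ← occupied
  → r_1 = 3.4371
beam 2: φ=90°, α=345°
  dir = (cos 345°, sin 345°) = (0.9659, -0.2588); from cell (6,5)
  next x-line at t=0.3209, next y-line at t=1.2364; Δt_x=1.0353, Δt_y=3.8637
    x: enter (7,5) at t=0.3209
    y: enter (7,4) at t=1.2364
    x: enter (8,4) at t=1.3562 ← occupied
  → r_2 = 1.3562
beam 3: φ=180°, α=75°
  dir = (cos 75°, sin 75°) = (0.2588, 0.9659); from cell (6,5)
  next x-line at t=1.1977, next y-line at t=0.7040; Δt_x=3.8637, Δt_y=1.0353
    y: enter (6,6) at t=0.7040 ← occupied
  → r_3 = 0.7040
beam 4: φ=270°, α=165°
  dir = (cos 165°, sin 165°) = (-0.9659, 0.2588); from cell (6,5)
  next x-line at t=0.7143, next y-line at t=2.6273; Δt_x=1.0353, Δt_y=3.8637
    x: enter (5,5) at t=0.7143
    x: enter (4,5) at t=1.7496
    y: enter (4,6) at t=2.6273 ← occupied
  → r_4 = 2.6273

ranges = [3.4371, 1.3562, 0.7040, 2.6273]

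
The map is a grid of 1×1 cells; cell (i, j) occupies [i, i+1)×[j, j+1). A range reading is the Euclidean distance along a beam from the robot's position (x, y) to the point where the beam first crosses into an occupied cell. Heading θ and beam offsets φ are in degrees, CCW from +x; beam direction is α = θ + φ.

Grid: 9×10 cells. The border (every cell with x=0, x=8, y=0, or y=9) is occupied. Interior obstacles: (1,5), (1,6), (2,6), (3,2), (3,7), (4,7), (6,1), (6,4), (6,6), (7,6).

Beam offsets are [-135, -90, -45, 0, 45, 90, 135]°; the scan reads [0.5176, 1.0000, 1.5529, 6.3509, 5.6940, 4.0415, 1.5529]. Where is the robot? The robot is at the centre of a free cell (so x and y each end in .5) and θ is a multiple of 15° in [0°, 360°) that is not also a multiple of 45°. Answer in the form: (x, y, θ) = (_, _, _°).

Enumerate (i+0.5, j+0.5, θ) over the 46 free cells and 16 admissible headings. For each, cast all 7 beams and compare to the given ranges.
  (5.5, 8.5, 120°): beam 1 = 2.5882 ≠ 0.5176 ✗
  (5.5, 1.5, 210°): beam 1 = 2.5882 ≠ 0.5176 ✗
  (6.5, 7.5, 150°): beam 1 = 1.5529 ≠ 0.5176 ✗
  (7.5, 3.5, 285°): beam 1 = 1.0000 ≠ 0.5176 ✗
  …
  (4.5, 6.5, 240°): r_1=0.5176, r_2=1.0000, r_3=1.5529, r_4=6.3509, r_5=5.6940, r_6=4.0415, r_7=1.5529 — all match ✓
Unique over the lattice → pose = (4.5, 6.5, 240°).

(x, y, θ) = (4.5, 6.5, 240°)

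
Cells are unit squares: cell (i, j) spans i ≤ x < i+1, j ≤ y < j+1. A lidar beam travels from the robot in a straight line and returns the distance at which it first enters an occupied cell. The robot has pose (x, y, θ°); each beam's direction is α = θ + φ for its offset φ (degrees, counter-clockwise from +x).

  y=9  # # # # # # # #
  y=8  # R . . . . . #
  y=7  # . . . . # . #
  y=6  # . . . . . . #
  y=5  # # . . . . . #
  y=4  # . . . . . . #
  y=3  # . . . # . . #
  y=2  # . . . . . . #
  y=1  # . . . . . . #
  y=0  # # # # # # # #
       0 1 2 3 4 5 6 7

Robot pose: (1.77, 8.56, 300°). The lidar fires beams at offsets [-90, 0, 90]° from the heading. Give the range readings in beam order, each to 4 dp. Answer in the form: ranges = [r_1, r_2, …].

beam 1: φ=-90°, α=210°
  dir = (cos 210°, sin 210°) = (-0.8660, -0.5000); from cell (1,8)
  next x-line at t=0.8891, next y-line at t=1.1200; Δt_x=1.1547, Δt_y=2.0000
    x: enter (0,8) at t=0.8891 ← occupied
  → r_1 = 0.8891
beam 2: φ=0°, α=300°
  dir = (cos 300°, sin 300°) = (0.5000, -0.8660); from cell (1,8)
  next x-line at t=0.4600, next y-line at t=0.6466; Δt_x=2.0000, Δt_y=1.1547
    x: enter (2,8) at t=0.4600
    y: enter (2,7) at t=0.6466
    y: enter (2,6) at t=1.8013
    x: enter (3,6) at t=2.4600
    y: enter (3,5) at t=2.9560
    y: enter (3,4) at t=4.1107
    x: enter (4,4) at t=4.4600
    y: enter (4,3) at t=5.2654 ← occupied
  → r_2 = 5.2654
beam 3: φ=90°, α=30°
  dir = (cos 30°, sin 30°) = (0.8660, 0.5000); from cell (1,8)
  next x-line at t=0.2656, next y-line at t=0.8800; Δt_x=1.1547, Δt_y=2.0000
    x: enter (2,8) at t=0.2656
    y: enter (2,9) at t=0.8800 ← occupied
  → r_3 = 0.8800

ranges = [0.8891, 5.2654, 0.8800]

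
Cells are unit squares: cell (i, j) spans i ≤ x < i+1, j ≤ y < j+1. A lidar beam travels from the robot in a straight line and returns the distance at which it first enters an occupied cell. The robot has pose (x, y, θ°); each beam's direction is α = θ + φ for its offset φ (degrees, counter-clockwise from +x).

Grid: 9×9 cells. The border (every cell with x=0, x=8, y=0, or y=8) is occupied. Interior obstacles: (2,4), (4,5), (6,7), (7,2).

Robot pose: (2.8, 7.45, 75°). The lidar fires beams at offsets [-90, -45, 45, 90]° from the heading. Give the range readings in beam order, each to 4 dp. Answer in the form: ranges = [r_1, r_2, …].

beam 1: φ=-90°, α=345°
  d=(0.9659,-0.2588)  start (2,7)  tX=0.2071 tY=1.7387  stride 1/|dx|=1.0353 1/|dy|=3.8637
    cross x-line → (3,7), t=0.2071
    cross x-line → (4,7), t=1.2423
    cross y-line → (4,6), t=1.7387
    cross x-line → (5,6), t=2.2776
    cross x-line → (6,6), t=3.3129
    cross x-line → (7,6), t=4.3482
    cross x-line → (8,6), t=5.3834 (wall)
  → r_1 = 5.3834
beam 2: φ=-45°, α=30°
  d=(0.8660,0.5000)  start (2,7)  tX=0.2309 tY=1.1000  stride 1/|dx|=1.1547 1/|dy|=2.0000
    cross x-line → (3,7), t=0.2309
    cross y-line → (3,8), t=1.1000 (wall)
  → r_2 = 1.1000
beam 3: φ=45°, α=120°
  d=(-0.5000,0.8660)  start (2,7)  tX=1.6000 tY=0.6351  stride 1/|dx|=2.0000 1/|dy|=1.1547
    cross y-line → (2,8), t=0.6351 (wall)
  → r_3 = 0.6351
beam 4: φ=90°, α=165°
  d=(-0.9659,0.2588)  start (2,7)  tX=0.8282 tY=2.1250  stride 1/|dx|=1.0353 1/|dy|=3.8637
    cross x-line → (1,7), t=0.8282
    cross x-line → (0,7), t=1.8635 (wall)
  → r_4 = 1.8635

ranges = [5.3834, 1.1000, 0.6351, 1.8635]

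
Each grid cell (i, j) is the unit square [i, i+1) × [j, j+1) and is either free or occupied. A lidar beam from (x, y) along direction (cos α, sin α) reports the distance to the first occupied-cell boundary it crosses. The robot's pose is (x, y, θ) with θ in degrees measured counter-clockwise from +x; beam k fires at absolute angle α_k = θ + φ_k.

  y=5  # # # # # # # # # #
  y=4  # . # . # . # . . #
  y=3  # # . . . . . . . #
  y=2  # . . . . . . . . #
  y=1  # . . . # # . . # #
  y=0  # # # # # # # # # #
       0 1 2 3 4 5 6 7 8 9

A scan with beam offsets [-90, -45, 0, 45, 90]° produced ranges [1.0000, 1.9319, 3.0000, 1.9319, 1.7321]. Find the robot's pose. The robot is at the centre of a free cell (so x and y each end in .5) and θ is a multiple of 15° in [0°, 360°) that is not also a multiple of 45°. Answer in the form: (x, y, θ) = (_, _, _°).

The pose lattice has 25·16 = 400 candidates. Test each by forward raycasting.
  (2.5, 2.5, 165°): beam 1 = 1.5529 ≠ 1.0000 ✗
  (5.5, 4.5, 330°): beam 1 = 2.8868 ≠ 1.0000 ✗
  (3.5, 3.5, 210°): beam 2 = 1.5529 ≠ 1.9319 ✗
  (4.5, 2.5, 15°): beam 1 = 0.5176 ≠ 1.0000 ✗
  …
  (3.5, 2.5, 30°): r_1=1.0000, r_2=1.9319, r_3=3.0000, r_4=1.9319, r_5=1.7321 — all match ✓
Only this pose fits every beam.

(x, y, θ) = (3.5, 2.5, 30°)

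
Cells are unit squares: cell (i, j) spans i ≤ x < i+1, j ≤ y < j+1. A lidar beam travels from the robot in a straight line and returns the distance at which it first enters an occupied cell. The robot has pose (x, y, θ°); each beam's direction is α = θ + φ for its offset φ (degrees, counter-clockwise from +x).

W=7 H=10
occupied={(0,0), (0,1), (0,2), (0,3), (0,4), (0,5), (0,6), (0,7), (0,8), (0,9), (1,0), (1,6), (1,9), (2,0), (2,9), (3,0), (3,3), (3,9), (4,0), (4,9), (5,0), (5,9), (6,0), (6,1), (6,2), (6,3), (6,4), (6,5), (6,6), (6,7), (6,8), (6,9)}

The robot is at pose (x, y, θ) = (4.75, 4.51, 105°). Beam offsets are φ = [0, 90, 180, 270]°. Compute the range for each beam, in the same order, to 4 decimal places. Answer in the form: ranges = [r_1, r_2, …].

ranges = [4.6484, 3.8823, 3.6338, 1.2941]

beam 1: φ=0°, α=105°
  cosα=-0.2588 sinα=0.9659 | (4,4) | tMaxX 2.8978 tMaxY 0.5073 | tΔX 3.8637 tΔY 1.0353
    t=0.5073 [y] (4,5)
    t=1.5426 [y] (4,6)
    t=2.5778 [y] (4,7)
    t=2.8978 [x] (3,7)
    t=3.6131 [y] (3,8)
    t=4.6484 [y] (3,9) — stop
  → r_1 = 4.6484
beam 2: φ=90°, α=195°
  cosα=-0.9659 sinα=-0.2588 | (4,4) | tMaxX 0.7765 tMaxY 1.9705 | tΔX 1.0353 tΔY 3.8637
    t=0.7765 [x] (3,4)
    t=1.8117 [x] (2,4)
    t=1.9705 [y] (2,3)
    t=2.8470 [x] (1,3)
    t=3.8823 [x] (0,3) — stop
  → r_2 = 3.8823
beam 3: φ=180°, α=285°
  cosα=0.2588 sinα=-0.9659 | (4,4) | tMaxX 0.9659 tMaxY 0.5280 | tΔX 3.8637 tΔY 1.0353
    t=0.5280 [y] (4,3)
    t=0.9659 [x] (5,3)
    t=1.5633 [y] (5,2)
    t=2.5985 [y] (5,1)
    t=3.6338 [y] (5,0) — stop
  → r_3 = 3.6338
beam 4: φ=270°, α=15°
  cosα=0.9659 sinα=0.2588 | (4,4) | tMaxX 0.2588 tMaxY 1.8932 | tΔX 1.0353 tΔY 3.8637
    t=0.2588 [x] (5,4)
    t=1.2941 [x] (6,4) — stop
  → r_4 = 1.2941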